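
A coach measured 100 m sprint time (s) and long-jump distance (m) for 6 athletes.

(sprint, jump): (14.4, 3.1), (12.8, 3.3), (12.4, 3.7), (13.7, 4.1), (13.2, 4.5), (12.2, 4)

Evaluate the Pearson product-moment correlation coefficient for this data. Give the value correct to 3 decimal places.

-0.285

n = 6, Σx = 78.7, Σy = 22.7, Σx² = 1035.73, Σy² = 87.25, Σxy = 297.13
nΣxy − ΣxΣy = 1782.78 − 1786.49 = -3.71
nΣx² − (Σx)² = 6214.38 − 6193.69 = 20.69; nΣy² − (Σy)² = 523.5 − 515.29 = 8.21
r = -3.71 / √(20.69 × 8.21) = -3.71 / 13.0332 ≈ -0.285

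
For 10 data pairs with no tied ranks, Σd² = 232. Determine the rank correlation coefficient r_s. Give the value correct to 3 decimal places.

ρ = 1 − 6Σd² / [n(n²−1)] = 1 − 6×232 / (10×99)
  = 1 − 1392/990 = 1 − 1.4061 ≈ -0.406

-0.406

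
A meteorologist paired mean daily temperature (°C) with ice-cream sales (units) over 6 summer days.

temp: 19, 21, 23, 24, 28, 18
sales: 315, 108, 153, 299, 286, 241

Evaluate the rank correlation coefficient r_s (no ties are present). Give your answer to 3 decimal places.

0.086

Rank temp: 2, 3, 4, 5, 6, 1
Rank sales: 6, 1, 2, 5, 4, 3
d = rank(temp) − rank(sales): -4, 2, 2, 0, 2, -2; Σd² = 32
ρ = 1 − 6Σd² / [n(n²−1)] = 1 − 6×32 / (6×35) = 1 − 192/210 ≈ 0.086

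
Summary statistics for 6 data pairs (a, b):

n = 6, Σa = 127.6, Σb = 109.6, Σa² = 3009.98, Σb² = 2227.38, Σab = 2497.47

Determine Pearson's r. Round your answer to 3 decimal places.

0.645

r = (nΣab − ΣaΣb) / √[(nΣa² − (Σa)²)(nΣb² − (Σb)²)]
Numerator: 6×2497.47 − 127.6×109.6 = 999.86
Denominator: √[(18059.88 − 16281.76)(13364.28 − 12012.16)] = √[1778.12 × 1352.12] = 1550.5585
r = 999.86 / 1550.5585 ≈ 0.645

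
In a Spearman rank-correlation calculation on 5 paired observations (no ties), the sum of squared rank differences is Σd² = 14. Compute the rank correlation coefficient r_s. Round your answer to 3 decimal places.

ρ = 1 − 6Σd² / [n(n²−1)] = 1 − 6×14 / (5×24)
  = 1 − 84/120 = 1 − 0.7000 ≈ 0.300

0.300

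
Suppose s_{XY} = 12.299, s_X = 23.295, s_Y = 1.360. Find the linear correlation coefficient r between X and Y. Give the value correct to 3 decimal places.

r = Cov(X,Y) / (s_X · s_Y) = 12.299 / (23.295 × 1.360)
  = 12.299 / 31.6812 ≈ 0.388

0.388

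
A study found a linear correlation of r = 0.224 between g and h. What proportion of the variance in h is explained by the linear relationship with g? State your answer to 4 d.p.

0.0502

r² = (0.224)² = 0.0502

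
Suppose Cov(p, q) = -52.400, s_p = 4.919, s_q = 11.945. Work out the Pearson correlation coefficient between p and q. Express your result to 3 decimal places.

r = Cov(p,q) / (s_p · s_q) = -52.400 / (4.919 × 11.945)
  = -52.400 / 58.7575 ≈ -0.892

-0.892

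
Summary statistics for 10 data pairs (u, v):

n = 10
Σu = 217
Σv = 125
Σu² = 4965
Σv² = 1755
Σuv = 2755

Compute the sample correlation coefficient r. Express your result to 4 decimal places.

r = (nΣuv − ΣuΣv) / √[(nΣu² − (Σu)²)(nΣv² − (Σv)²)]
Numerator: 10×2755 − 217×125 = 425
Denominator: √[(49650 − 47089)(17550 − 15625)] = √[2561 × 1925] = 2220.3434
r = 425 / 2220.3434 ≈ 0.1914

0.1914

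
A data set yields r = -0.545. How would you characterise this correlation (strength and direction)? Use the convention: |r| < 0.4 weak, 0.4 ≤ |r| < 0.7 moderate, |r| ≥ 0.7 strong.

moderate negative

r = -0.545 < 0 so the relationship is negative.
|r| = 0.545, which falls in the moderate range.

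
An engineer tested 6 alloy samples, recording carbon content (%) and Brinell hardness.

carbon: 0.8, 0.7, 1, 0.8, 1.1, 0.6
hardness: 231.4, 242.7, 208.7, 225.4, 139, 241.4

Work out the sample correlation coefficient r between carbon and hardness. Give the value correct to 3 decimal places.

-0.880

n = 6, Σx = 5, Σy = 1288.6, Σx² = 4.34, Σy² = 284405.06, Σxy = 1041.77
nΣxy − ΣxΣy = 6250.62 − 6443 = -192.38
nΣx² − (Σx)² = 26.04 − 25 = 1.04; nΣy² − (Σy)² = 1706430.36 − 1660489.96 = 45940.4
r = -192.38 / √(1.04 × 45940.4) = -192.38 / 218.5818 ≈ -0.880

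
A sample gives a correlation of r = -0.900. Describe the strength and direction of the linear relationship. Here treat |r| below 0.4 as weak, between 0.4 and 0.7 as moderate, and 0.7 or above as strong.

strong negative

r = -0.900 < 0 so the relationship is negative.
|r| = 0.900, which falls in the strong range.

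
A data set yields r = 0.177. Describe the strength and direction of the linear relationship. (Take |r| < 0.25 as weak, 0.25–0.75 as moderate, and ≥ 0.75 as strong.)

r = 0.177 > 0 so the relationship is positive.
|r| = 0.177, which falls in the weak range.

weak positive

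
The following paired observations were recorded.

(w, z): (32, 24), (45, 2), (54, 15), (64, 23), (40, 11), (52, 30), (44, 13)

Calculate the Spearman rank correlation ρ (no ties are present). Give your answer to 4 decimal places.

0.1786

Rank w: 1, 4, 6, 7, 2, 5, 3
Rank z: 6, 1, 4, 5, 2, 7, 3
d = rank(w) − rank(z): -5, 3, 2, 2, 0, -2, 0; Σd² = 46
ρ = 1 − 6Σd² / [n(n²−1)] = 1 − 6×46 / (7×48) = 1 − 276/336 ≈ 0.1786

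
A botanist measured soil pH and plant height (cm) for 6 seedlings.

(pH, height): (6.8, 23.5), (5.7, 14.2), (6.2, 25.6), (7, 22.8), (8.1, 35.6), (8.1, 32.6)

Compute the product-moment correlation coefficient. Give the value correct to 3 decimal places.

n = 6, Σx = 41.9, Σy = 154.3, Σx² = 297.39, Σy² = 4259.21, Σxy = 1111.48
nΣxy − ΣxΣy = 6668.88 − 6465.17 = 203.71
nΣx² − (Σx)² = 1784.34 − 1755.61 = 28.73; nΣy² − (Σy)² = 25555.26 − 23808.49 = 1746.77
r = 203.71 / √(28.73 × 1746.77) = 203.71 / 224.0194 ≈ 0.909

0.909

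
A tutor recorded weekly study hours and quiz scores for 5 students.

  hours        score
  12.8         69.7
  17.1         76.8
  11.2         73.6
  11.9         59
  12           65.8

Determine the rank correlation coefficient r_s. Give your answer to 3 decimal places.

0.400

Rank hours: 4, 5, 1, 2, 3
Rank score: 3, 5, 4, 1, 2
d = rank(hours) − rank(score): 1, 0, -3, 1, 1; Σd² = 12
ρ = 1 − 6Σd² / [n(n²−1)] = 1 − 6×12 / (5×24) = 1 − 72/120 ≈ 0.400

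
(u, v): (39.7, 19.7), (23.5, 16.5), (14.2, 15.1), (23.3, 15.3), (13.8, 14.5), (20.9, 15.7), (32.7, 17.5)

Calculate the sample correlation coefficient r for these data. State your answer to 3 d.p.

0.956

n = 7, Σu = 168.1, Σv = 114.3, Σu² = 4569.41, Σv² = 1885.43, Σuv = 2841.23
nΣuv − ΣuΣv = 19888.61 − 19213.83 = 674.78
nΣu² − (Σu)² = 31985.87 − 28257.61 = 3728.26; nΣv² − (Σv)² = 13198.01 − 13064.49 = 133.52
r = 674.78 / √(3728.26 × 133.52) = 674.78 / 705.5475 ≈ 0.956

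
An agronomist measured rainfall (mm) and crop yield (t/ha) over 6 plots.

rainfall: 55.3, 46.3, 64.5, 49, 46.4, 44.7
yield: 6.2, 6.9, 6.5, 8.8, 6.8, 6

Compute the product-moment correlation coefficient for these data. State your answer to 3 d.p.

-0.159

n = 6, Σx = 306.2, Σy = 41.2, Σx² = 15914.08, Σy² = 287.98, Σxy = 2096.5
nΣxy − ΣxΣy = 12579 − 12615.44 = -36.44
nΣx² − (Σx)² = 95484.48 − 93758.44 = 1726.04; nΣy² − (Σy)² = 1727.88 − 1697.44 = 30.44
r = -36.44 / √(1726.04 × 30.44) = -36.44 / 229.2175 ≈ -0.159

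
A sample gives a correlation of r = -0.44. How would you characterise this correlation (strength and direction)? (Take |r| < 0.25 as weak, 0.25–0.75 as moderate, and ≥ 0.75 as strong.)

moderate negative

r = -0.44 < 0 so the relationship is negative.
|r| = 0.44, which falls in the moderate range.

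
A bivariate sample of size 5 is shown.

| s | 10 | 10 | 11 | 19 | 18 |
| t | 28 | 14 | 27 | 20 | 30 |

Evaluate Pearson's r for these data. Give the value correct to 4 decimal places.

n = 5, Σs = 68, Σt = 119, Σs² = 1006, Σt² = 3009, Σst = 1637
nΣst − ΣsΣt = 8185 − 8092 = 93
nΣs² − (Σs)² = 5030 − 4624 = 406; nΣt² − (Σt)² = 15045 − 14161 = 884
r = 93 / √(406 × 884) = 93 / 599.0860 ≈ 0.1552

0.1552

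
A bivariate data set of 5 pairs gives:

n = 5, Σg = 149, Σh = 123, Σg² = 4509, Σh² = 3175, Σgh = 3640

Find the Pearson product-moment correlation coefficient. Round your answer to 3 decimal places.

r = (nΣgh − ΣgΣh) / √[(nΣg² − (Σg)²)(nΣh² − (Σh)²)]
Numerator: 5×3640 − 149×123 = -127
Denominator: √[(22545 − 22201)(15875 − 15129)] = √[344 × 746] = 506.5807
r = -127 / 506.5807 ≈ -0.251

-0.251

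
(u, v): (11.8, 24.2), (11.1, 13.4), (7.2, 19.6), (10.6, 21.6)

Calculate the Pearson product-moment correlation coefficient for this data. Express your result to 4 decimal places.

0.0918

n = 4, Σu = 40.7, Σv = 78.8, Σu² = 426.65, Σv² = 1615.92, Σuv = 804.38
nΣuv − ΣuΣv = 3217.52 − 3207.16 = 10.36
nΣu² − (Σu)² = 1706.6 − 1656.49 = 50.11; nΣv² − (Σv)² = 6463.68 − 6209.44 = 254.24
r = 10.36 / √(50.11 × 254.24) = 10.36 / 112.8715 ≈ 0.0918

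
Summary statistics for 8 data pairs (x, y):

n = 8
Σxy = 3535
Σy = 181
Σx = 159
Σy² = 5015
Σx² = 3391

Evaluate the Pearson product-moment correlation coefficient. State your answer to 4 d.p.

r = (nΣxy − ΣxΣy) / √[(nΣx² − (Σx)²)(nΣy² − (Σy)²)]
Numerator: 8×3535 − 159×181 = -499
Denominator: √[(27128 − 25281)(40120 − 32761)] = √[1847 × 7359] = 3686.7429
r = -499 / 3686.7429 ≈ -0.1353

-0.1353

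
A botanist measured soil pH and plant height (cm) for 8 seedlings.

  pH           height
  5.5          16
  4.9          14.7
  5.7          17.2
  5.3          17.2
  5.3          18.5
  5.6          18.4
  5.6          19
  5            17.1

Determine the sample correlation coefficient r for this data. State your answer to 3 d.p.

0.572

n = 8, Σx = 42.9, Σy = 138.1, Σx² = 230.65, Σy² = 2397.99, Σxy = 742.22
nΣxy − ΣxΣy = 5937.76 − 5924.49 = 13.27
nΣx² − (Σx)² = 1845.2 − 1840.41 = 4.79; nΣy² − (Σy)² = 19183.92 − 19071.61 = 112.31
r = 13.27 / √(4.79 × 112.31) = 13.27 / 23.1941 ≈ 0.572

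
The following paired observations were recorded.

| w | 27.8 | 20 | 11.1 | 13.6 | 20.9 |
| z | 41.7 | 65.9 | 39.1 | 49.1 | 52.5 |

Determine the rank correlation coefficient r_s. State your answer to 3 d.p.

0.300

Rank w: 5, 3, 1, 2, 4
Rank z: 2, 5, 1, 3, 4
d = rank(w) − rank(z): 3, -2, 0, -1, 0; Σd² = 14
ρ = 1 − 6Σd² / [n(n²−1)] = 1 − 6×14 / (5×24) = 1 − 84/120 ≈ 0.300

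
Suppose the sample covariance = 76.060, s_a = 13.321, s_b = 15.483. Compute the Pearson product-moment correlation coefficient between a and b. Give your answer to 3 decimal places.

r = Cov(a,b) / (s_a · s_b) = 76.060 / (13.321 × 15.483)
  = 76.060 / 206.2490 ≈ 0.369

0.369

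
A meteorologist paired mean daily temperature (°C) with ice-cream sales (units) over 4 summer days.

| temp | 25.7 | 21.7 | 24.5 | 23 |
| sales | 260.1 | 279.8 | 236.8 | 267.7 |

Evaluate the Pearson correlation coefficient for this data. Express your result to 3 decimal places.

-0.669

n = 4, Σx = 94.9, Σy = 1044.4, Σx² = 2260.63, Σy² = 273677.58, Σxy = 24714.93
nΣxy − ΣxΣy = 98859.72 − 99113.56 = -253.84
nΣx² − (Σx)² = 9042.52 − 9006.01 = 36.51; nΣy² − (Σy)² = 1094710.32 − 1090771.36 = 3938.96
r = -253.84 / √(36.51 × 3938.96) = -253.84 / 379.2248 ≈ -0.669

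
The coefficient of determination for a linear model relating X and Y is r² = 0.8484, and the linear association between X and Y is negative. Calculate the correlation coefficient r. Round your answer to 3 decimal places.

|r| = √0.8484 = 0.921
The association is negative, so r = −0.921.

-0.921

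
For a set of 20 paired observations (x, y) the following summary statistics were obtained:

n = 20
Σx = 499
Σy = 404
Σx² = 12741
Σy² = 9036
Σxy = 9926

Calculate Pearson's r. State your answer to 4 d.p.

-0.3048

r = (nΣxy − ΣxΣy) / √[(nΣx² − (Σx)²)(nΣy² − (Σy)²)]
Numerator: 20×9926 − 499×404 = -3076
Denominator: √[(254820 − 249001)(180720 − 163216)] = √[5819 × 17504] = 10092.3623
r = -3076 / 10092.3623 ≈ -0.3048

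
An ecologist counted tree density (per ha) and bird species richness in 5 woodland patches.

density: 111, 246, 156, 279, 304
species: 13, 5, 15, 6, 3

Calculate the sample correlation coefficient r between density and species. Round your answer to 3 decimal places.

-0.924

n = 5, Σx = 1096, Σy = 42, Σx² = 267430, Σy² = 464, Σxy = 7599
nΣxy − ΣxΣy = 37995 − 46032 = -8037
nΣx² − (Σx)² = 1337150 − 1201216 = 135934; nΣy² − (Σy)² = 2320 − 1764 = 556
r = -8037 / √(135934 × 556) = -8037 / 8693.6358 ≈ -0.924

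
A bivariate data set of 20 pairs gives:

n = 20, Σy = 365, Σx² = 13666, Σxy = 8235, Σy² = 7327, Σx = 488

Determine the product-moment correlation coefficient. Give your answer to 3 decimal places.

-0.620

r = (nΣxy − ΣxΣy) / √[(nΣx² − (Σx)²)(nΣy² − (Σy)²)]
Numerator: 20×8235 − 488×365 = -13420
Denominator: √[(273320 − 238144)(146540 − 133225)] = √[35176 × 13315] = 21641.8215
r = -13420 / 21641.8215 ≈ -0.620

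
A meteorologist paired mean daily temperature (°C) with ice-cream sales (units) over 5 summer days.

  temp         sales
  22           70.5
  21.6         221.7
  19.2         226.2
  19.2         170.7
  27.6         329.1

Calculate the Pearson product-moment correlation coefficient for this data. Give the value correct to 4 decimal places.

n = 5, Σx = 109.6, Σy = 1018.2, Σx² = 2449.6, Σy² = 242732.88, Σxy = 23043.36
nΣxy − ΣxΣy = 115216.8 − 111594.72 = 3622.08
nΣx² − (Σx)² = 12248 − 12012.16 = 235.84; nΣy² − (Σy)² = 1213664.4 − 1036731.24 = 176933.16
r = 3622.08 / √(235.84 × 176933.16) = 3622.08 / 6459.7149 ≈ 0.5607

0.5607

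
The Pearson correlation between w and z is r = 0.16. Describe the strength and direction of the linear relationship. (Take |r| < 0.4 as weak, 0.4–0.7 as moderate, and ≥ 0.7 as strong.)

r = 0.16 > 0 so the relationship is positive.
|r| = 0.16, which falls in the weak range.

weak positive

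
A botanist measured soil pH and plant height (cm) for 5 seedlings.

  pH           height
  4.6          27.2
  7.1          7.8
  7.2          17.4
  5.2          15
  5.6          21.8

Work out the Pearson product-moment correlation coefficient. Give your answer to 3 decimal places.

n = 5, Σx = 29.7, Σy = 89.2, Σx² = 181.81, Σy² = 1803.68, Σxy = 505.86
nΣxy − ΣxΣy = 2529.3 − 2649.24 = -119.94
nΣx² − (Σx)² = 909.05 − 882.09 = 26.96; nΣy² − (Σy)² = 9018.4 − 7956.64 = 1061.76
r = -119.94 / √(26.96 × 1061.76) = -119.94 / 169.1894 ≈ -0.709

-0.709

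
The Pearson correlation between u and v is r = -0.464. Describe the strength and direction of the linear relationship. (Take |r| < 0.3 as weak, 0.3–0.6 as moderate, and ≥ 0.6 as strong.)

r = -0.464 < 0 so the relationship is negative.
|r| = 0.464, which falls in the moderate range.

moderate negative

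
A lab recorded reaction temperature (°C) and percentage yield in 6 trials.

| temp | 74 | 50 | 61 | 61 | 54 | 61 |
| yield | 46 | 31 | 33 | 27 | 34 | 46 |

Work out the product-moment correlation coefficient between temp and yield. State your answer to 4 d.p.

n = 6, Σx = 361, Σy = 217, Σx² = 22055, Σy² = 8167, Σxy = 13256
nΣxy − ΣxΣy = 79536 − 78337 = 1199
nΣx² − (Σx)² = 132330 − 130321 = 2009; nΣy² − (Σy)² = 49002 − 47089 = 1913
r = 1199 / √(2009 × 1913) = 1199 / 1960.4125 ≈ 0.6116

0.6116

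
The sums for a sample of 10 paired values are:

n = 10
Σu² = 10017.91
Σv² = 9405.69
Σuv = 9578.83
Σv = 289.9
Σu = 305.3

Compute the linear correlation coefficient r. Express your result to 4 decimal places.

r = (nΣuv − ΣuΣv) / √[(nΣu² − (Σu)²)(nΣv² − (Σv)²)]
Numerator: 10×9578.83 − 305.3×289.9 = 7281.83
Denominator: √[(100179.1 − 93208.09)(94056.9 − 84042.01)] = √[6971.01 × 10014.89] = 8355.4712
r = 7281.83 / 8355.4712 ≈ 0.8715

0.8715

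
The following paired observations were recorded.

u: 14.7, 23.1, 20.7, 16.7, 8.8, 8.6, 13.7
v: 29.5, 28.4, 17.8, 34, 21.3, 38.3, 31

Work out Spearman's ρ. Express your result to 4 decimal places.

Rank u: 4, 7, 6, 5, 2, 1, 3
Rank v: 4, 3, 1, 6, 2, 7, 5
d = rank(u) − rank(v): 0, 4, 5, -1, 0, -6, -2; Σd² = 82
ρ = 1 − 6Σd² / [n(n²−1)] = 1 − 6×82 / (7×48) = 1 − 492/336 ≈ -0.4643

-0.4643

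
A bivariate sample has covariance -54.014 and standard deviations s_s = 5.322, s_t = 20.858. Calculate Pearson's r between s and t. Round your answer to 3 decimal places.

r = Cov(s,t) / (s_s · s_t) = -54.014 / (5.322 × 20.858)
  = -54.014 / 111.0063 ≈ -0.487

-0.487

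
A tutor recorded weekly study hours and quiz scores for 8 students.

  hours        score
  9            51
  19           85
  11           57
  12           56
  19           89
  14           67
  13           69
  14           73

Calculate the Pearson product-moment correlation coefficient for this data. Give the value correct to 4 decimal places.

0.9712

n = 8, Σx = 111, Σy = 547, Σx² = 1629, Σy² = 38711, Σxy = 7921
nΣxy − ΣxΣy = 63368 − 60717 = 2651
nΣx² − (Σx)² = 13032 − 12321 = 711; nΣy² − (Σy)² = 309688 − 299209 = 10479
r = 2651 / √(711 × 10479) = 2651 / 2729.5730 ≈ 0.9712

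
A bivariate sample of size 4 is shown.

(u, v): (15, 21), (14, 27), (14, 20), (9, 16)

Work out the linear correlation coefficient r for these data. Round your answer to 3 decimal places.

n = 4, Σu = 52, Σv = 84, Σu² = 698, Σv² = 1826, Σuv = 1117
nΣuv − ΣuΣv = 4468 − 4368 = 100
nΣu² − (Σu)² = 2792 − 2704 = 88; nΣv² − (Σv)² = 7304 − 7056 = 248
r = 100 / √(88 × 248) = 100 / 147.7295 ≈ 0.677

0.677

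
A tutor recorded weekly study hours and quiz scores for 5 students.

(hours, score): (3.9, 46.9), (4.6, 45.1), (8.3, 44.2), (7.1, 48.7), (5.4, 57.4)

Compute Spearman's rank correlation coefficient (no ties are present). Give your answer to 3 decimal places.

-0.200

Rank hours: 1, 2, 5, 4, 3
Rank score: 3, 2, 1, 4, 5
d = rank(hours) − rank(score): -2, 0, 4, 0, -2; Σd² = 24
ρ = 1 − 6Σd² / [n(n²−1)] = 1 − 6×24 / (5×24) = 1 − 144/120 ≈ -0.200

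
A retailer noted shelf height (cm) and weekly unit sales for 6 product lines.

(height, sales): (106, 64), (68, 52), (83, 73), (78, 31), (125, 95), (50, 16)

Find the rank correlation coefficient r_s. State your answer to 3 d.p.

0.886

Rank height: 5, 2, 4, 3, 6, 1
Rank sales: 4, 3, 5, 2, 6, 1
d = rank(height) − rank(sales): 1, -1, -1, 1, 0, 0; Σd² = 4
ρ = 1 − 6Σd² / [n(n²−1)] = 1 − 6×4 / (6×35) = 1 − 24/210 ≈ 0.886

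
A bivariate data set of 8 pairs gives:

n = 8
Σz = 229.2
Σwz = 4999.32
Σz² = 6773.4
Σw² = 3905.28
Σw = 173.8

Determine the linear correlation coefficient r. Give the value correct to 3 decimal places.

0.122

r = (nΣwz − ΣwΣz) / √[(nΣw² − (Σw)²)(nΣz² − (Σz)²)]
Numerator: 8×4999.32 − 173.8×229.2 = 159.6
Denominator: √[(31242.24 − 30206.44)(54187.2 − 52532.64)] = √[1035.8 × 1654.56] = 1309.1193
r = 159.6 / 1309.1193 ≈ 0.122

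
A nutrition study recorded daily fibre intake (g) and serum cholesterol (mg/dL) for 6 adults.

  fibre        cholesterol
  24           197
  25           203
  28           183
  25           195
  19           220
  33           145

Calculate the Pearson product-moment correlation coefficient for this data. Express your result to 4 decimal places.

-0.9702

n = 6, Σx = 154, Σy = 1143, Σx² = 4060, Σy² = 220957, Σxy = 28767
nΣxy − ΣxΣy = 172602 − 176022 = -3420
nΣx² − (Σx)² = 24360 − 23716 = 644; nΣy² − (Σy)² = 1325742 − 1306449 = 19293
r = -3420 / √(644 × 19293) = -3420 / 3524.8677 ≈ -0.9702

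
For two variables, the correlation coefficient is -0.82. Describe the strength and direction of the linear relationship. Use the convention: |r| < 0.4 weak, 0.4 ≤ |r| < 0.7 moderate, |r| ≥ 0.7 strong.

strong negative

r = -0.82 < 0 so the relationship is negative.
|r| = 0.82, which falls in the strong range.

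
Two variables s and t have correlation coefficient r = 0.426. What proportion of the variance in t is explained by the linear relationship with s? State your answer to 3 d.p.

0.181

r² = (0.426)² = 0.181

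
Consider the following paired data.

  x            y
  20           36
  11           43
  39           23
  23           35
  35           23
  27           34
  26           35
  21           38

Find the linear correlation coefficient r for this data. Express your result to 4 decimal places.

-0.9663

n = 8, Σx = 202, Σy = 267, Σx² = 5642, Σy² = 9253, Σxy = 6326
nΣxy − ΣxΣy = 50608 − 53934 = -3326
nΣx² − (Σx)² = 45136 − 40804 = 4332; nΣy² − (Σy)² = 74024 − 71289 = 2735
r = -3326 / √(4332 × 2735) = -3326 / 3442.0953 ≈ -0.9663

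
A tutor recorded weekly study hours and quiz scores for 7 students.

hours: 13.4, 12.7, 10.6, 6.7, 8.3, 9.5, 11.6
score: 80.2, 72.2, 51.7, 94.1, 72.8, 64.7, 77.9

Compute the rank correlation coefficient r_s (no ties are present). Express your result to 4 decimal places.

-0.0714

Rank hours: 7, 6, 4, 1, 2, 3, 5
Rank score: 6, 3, 1, 7, 4, 2, 5
d = rank(hours) − rank(score): 1, 3, 3, -6, -2, 1, 0; Σd² = 60
ρ = 1 − 6Σd² / [n(n²−1)] = 1 − 6×60 / (7×48) = 1 − 360/336 ≈ -0.0714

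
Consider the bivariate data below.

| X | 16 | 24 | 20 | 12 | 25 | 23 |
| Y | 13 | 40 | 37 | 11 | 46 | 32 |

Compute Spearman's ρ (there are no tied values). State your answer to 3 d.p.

0.943

Rank X: 2, 5, 3, 1, 6, 4
Rank Y: 2, 5, 4, 1, 6, 3
d = rank(X) − rank(Y): 0, 0, -1, 0, 0, 1; Σd² = 2
ρ = 1 − 6Σd² / [n(n²−1)] = 1 − 6×2 / (6×35) = 1 − 12/210 ≈ 0.943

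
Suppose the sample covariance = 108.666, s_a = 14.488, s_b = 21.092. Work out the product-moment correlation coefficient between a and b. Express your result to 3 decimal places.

0.356

r = Cov(a,b) / (s_a · s_b) = 108.666 / (14.488 × 21.092)
  = 108.666 / 305.5809 ≈ 0.356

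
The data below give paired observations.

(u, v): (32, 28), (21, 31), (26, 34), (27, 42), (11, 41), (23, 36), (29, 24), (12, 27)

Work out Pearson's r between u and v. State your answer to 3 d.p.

-0.246

n = 8, Σu = 181, Σv = 263, Σu² = 4505, Σv² = 8947, Σuv = 5864
nΣuv − ΣuΣv = 46912 − 47603 = -691
nΣu² − (Σu)² = 36040 − 32761 = 3279; nΣv² − (Σv)² = 71576 − 69169 = 2407
r = -691 / √(3279 × 2407) = -691 / 2809.3688 ≈ -0.246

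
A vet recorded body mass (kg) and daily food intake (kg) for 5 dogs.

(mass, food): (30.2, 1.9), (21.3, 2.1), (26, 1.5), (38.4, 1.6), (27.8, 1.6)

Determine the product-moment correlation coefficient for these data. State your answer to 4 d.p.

-0.4749

n = 5, Σx = 143.7, Σy = 8.7, Σx² = 4289.13, Σy² = 15.39, Σxy = 247.03
nΣxy − ΣxΣy = 1235.15 − 1250.19 = -15.04
nΣx² − (Σx)² = 21445.65 − 20649.69 = 795.96; nΣy² − (Σy)² = 76.95 − 75.69 = 1.26
r = -15.04 / √(795.96 × 1.26) = -15.04 / 31.6687 ≈ -0.4749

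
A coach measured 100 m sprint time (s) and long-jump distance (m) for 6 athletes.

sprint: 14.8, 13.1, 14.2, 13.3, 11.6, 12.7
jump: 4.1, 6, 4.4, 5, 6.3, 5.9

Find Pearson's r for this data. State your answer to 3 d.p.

-0.933

n = 6, Σx = 79.7, Σy = 31.7, Σx² = 1065.03, Σy² = 171.67, Σxy = 416.27
nΣxy − ΣxΣy = 2497.62 − 2526.49 = -28.87
nΣx² − (Σx)² = 6390.18 − 6352.09 = 38.09; nΣy² − (Σy)² = 1030.02 − 1004.89 = 25.13
r = -28.87 / √(38.09 × 25.13) = -28.87 / 30.9387 ≈ -0.933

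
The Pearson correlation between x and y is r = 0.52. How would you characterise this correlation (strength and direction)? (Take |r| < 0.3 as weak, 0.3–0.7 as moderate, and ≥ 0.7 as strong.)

r = 0.52 > 0 so the relationship is positive.
|r| = 0.52, which falls in the moderate range.

moderate positive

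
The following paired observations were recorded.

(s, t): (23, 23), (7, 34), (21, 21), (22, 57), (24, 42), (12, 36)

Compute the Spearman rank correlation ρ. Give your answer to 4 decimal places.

0.2571

Rank s: 5, 1, 3, 4, 6, 2
Rank t: 2, 3, 1, 6, 5, 4
d = rank(s) − rank(t): 3, -2, 2, -2, 1, -2; Σd² = 26
ρ = 1 − 6Σd² / [n(n²−1)] = 1 − 6×26 / (6×35) = 1 − 156/210 ≈ 0.2571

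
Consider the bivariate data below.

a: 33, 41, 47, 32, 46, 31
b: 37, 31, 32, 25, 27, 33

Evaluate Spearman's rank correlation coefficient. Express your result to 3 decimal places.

Rank a: 3, 4, 6, 2, 5, 1
Rank b: 6, 3, 4, 1, 2, 5
d = rank(a) − rank(b): -3, 1, 2, 1, 3, -4; Σd² = 40
ρ = 1 − 6Σd² / [n(n²−1)] = 1 − 6×40 / (6×35) = 1 − 240/210 ≈ -0.143

-0.143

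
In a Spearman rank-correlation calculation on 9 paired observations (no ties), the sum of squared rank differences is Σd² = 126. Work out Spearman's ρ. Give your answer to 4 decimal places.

ρ = 1 − 6Σd² / [n(n²−1)] = 1 − 6×126 / (9×80)
  = 1 − 756/720 = 1 − 1.05000 ≈ -0.0500

-0.0500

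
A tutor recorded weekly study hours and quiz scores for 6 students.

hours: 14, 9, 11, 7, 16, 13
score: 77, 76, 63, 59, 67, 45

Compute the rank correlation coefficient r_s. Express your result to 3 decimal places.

Rank hours: 5, 2, 3, 1, 6, 4
Rank score: 6, 5, 3, 2, 4, 1
d = rank(hours) − rank(score): -1, -3, 0, -1, 2, 3; Σd² = 24
ρ = 1 − 6Σd² / [n(n²−1)] = 1 − 6×24 / (6×35) = 1 − 144/210 ≈ 0.314

0.314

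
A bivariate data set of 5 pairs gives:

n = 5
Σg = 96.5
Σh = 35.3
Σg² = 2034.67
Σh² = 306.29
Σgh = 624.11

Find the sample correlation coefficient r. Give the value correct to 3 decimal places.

-0.577

r = (nΣgh − ΣgΣh) / √[(nΣg² − (Σg)²)(nΣh² − (Σh)²)]
Numerator: 5×624.11 − 96.5×35.3 = -285.9
Denominator: √[(10173.35 − 9312.25)(1531.45 − 1246.09)] = √[861.1 × 285.36] = 495.7050
r = -285.9 / 495.7050 ≈ -0.577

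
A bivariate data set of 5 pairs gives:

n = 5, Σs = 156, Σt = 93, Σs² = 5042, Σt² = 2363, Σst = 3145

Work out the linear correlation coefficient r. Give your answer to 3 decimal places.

0.732

r = (nΣst − ΣsΣt) / √[(nΣs² − (Σs)²)(nΣt² − (Σt)²)]
Numerator: 5×3145 − 156×93 = 1217
Denominator: √[(25210 − 24336)(11815 − 8649)] = √[874 × 3166] = 1663.4554
r = 1217 / 1663.4554 ≈ 0.732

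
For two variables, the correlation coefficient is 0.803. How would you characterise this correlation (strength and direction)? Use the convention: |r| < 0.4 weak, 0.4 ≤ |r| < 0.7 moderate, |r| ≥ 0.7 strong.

strong positive

r = 0.803 > 0 so the relationship is positive.
|r| = 0.803, which falls in the strong range.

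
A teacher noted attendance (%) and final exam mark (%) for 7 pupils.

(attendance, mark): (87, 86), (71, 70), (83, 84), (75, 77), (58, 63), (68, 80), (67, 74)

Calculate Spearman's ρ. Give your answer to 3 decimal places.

0.821

Rank attendance: 7, 4, 6, 5, 1, 3, 2
Rank mark: 7, 2, 6, 4, 1, 5, 3
d = rank(attendance) − rank(mark): 0, 2, 0, 1, 0, -2, -1; Σd² = 10
ρ = 1 − 6Σd² / [n(n²−1)] = 1 − 6×10 / (7×48) = 1 − 60/336 ≈ 0.821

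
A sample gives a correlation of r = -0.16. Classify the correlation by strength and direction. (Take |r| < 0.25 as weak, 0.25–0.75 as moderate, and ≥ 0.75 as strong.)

weak negative

r = -0.16 < 0 so the relationship is negative.
|r| = 0.16, which falls in the weak range.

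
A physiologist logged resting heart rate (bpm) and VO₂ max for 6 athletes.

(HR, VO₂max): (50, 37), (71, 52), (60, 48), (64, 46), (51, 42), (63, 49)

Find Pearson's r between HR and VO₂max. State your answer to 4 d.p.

n = 6, Σx = 359, Σy = 274, Σx² = 21807, Σy² = 12658, Σxy = 16595
nΣxy − ΣxΣy = 99570 − 98366 = 1204
nΣx² − (Σx)² = 130842 − 128881 = 1961; nΣy² − (Σy)² = 75948 − 75076 = 872
r = 1204 / √(1961 × 872) = 1204 / 1307.6666 ≈ 0.9207

0.9207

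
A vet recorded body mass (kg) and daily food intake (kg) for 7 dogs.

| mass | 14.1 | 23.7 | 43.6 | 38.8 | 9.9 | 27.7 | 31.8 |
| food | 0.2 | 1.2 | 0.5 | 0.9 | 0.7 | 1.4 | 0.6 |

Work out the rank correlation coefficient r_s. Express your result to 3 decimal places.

-0.036

Rank mass: 2, 3, 7, 6, 1, 4, 5
Rank food: 1, 6, 2, 5, 4, 7, 3
d = rank(mass) − rank(food): 1, -3, 5, 1, -3, -3, 2; Σd² = 58
ρ = 1 − 6Σd² / [n(n²−1)] = 1 − 6×58 / (7×48) = 1 − 348/336 ≈ -0.036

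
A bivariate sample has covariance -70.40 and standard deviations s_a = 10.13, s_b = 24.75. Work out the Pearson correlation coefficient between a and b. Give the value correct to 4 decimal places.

-0.2808

r = Cov(a,b) / (s_a · s_b) = -70.40 / (10.13 × 24.75)
  = -70.40 / 250.7175 ≈ -0.2808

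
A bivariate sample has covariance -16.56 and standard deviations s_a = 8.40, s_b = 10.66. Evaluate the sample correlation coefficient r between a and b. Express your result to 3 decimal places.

-0.185

r = Cov(a,b) / (s_a · s_b) = -16.56 / (8.40 × 10.66)
  = -16.56 / 89.5440 ≈ -0.185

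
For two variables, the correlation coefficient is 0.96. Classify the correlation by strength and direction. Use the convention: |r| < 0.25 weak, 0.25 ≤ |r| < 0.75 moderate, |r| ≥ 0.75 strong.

strong positive

r = 0.96 > 0 so the relationship is positive.
|r| = 0.96, which falls in the strong range.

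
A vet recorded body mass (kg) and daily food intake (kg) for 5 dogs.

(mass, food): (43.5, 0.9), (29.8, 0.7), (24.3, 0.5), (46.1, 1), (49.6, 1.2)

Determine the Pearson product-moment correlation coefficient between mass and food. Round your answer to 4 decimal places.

n = 5, Σx = 193.3, Σy = 4.3, Σx² = 7956.15, Σy² = 3.99, Σxy = 177.78
nΣxy − ΣxΣy = 888.9 − 831.19 = 57.71
nΣx² − (Σx)² = 39780.75 − 37364.89 = 2415.86; nΣy² − (Σy)² = 19.95 − 18.49 = 1.46
r = 57.71 / √(2415.86 × 1.46) = 57.71 / 59.3899 ≈ 0.9717

0.9717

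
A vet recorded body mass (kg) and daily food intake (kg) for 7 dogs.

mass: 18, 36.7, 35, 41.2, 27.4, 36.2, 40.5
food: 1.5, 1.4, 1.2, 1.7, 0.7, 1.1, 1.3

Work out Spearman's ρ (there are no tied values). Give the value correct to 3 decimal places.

Rank mass: 1, 5, 3, 7, 2, 4, 6
Rank food: 6, 5, 3, 7, 1, 2, 4
d = rank(mass) − rank(food): -5, 0, 0, 0, 1, 2, 2; Σd² = 34
ρ = 1 − 6Σd² / [n(n²−1)] = 1 − 6×34 / (7×48) = 1 − 204/336 ≈ 0.393

0.393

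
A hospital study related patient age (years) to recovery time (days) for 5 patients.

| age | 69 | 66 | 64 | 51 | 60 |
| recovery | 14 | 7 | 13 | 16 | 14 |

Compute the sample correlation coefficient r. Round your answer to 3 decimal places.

n = 5, Σx = 310, Σy = 64, Σx² = 19414, Σy² = 866, Σxy = 3916
nΣxy − ΣxΣy = 19580 − 19840 = -260
nΣx² − (Σx)² = 97070 − 96100 = 970; nΣy² − (Σy)² = 4330 − 4096 = 234
r = -260 / √(970 × 234) = -260 / 476.4242 ≈ -0.546

-0.546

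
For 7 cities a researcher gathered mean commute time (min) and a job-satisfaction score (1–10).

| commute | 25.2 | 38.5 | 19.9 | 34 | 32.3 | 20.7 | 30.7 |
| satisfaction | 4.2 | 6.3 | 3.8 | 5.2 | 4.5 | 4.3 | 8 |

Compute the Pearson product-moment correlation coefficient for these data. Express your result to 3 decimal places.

0.589

n = 7, Σx = 201.3, Σy = 36.3, Σx² = 6083.57, Σy² = 201.55, Σxy = 1080.77
nΣxy − ΣxΣy = 7565.39 − 7307.19 = 258.2
nΣx² − (Σx)² = 42584.99 − 40521.69 = 2063.3; nΣy² − (Σy)² = 1410.85 − 1317.69 = 93.16
r = 258.2 / √(2063.3 × 93.16) = 258.2 / 438.4256 ≈ 0.589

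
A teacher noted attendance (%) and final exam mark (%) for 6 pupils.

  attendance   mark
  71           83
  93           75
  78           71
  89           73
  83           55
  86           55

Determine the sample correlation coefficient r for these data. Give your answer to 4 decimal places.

n = 6, Σx = 500, Σy = 412, Σx² = 41980, Σy² = 28934, Σxy = 34198
nΣxy − ΣxΣy = 205188 − 206000 = -812
nΣx² − (Σx)² = 251880 − 250000 = 1880; nΣy² − (Σy)² = 173604 − 169744 = 3860
r = -812 / √(1880 × 3860) = -812 / 2693.8448 ≈ -0.3014

-0.3014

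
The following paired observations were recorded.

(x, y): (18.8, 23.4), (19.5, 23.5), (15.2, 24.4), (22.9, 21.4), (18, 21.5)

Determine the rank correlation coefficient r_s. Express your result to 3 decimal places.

Rank x: 3, 4, 1, 5, 2
Rank y: 3, 4, 5, 1, 2
d = rank(x) − rank(y): 0, 0, -4, 4, 0; Σd² = 32
ρ = 1 − 6Σd² / [n(n²−1)] = 1 − 6×32 / (5×24) = 1 − 192/120 ≈ -0.600

-0.600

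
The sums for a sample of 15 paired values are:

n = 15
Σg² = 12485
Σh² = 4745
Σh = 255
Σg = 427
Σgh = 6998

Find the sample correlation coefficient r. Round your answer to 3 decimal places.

r = (nΣgh − ΣgΣh) / √[(nΣg² − (Σg)²)(nΣh² − (Σh)²)]
Numerator: 15×6998 − 427×255 = -3915
Denominator: √[(187275 − 182329)(71175 − 65025)] = √[4946 × 6150] = 5515.2425
r = -3915 / 5515.2425 ≈ -0.710

-0.710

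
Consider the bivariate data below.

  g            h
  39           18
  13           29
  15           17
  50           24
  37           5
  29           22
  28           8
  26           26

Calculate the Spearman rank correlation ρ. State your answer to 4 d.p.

-0.2857

Rank g: 7, 1, 2, 8, 6, 5, 4, 3
Rank h: 4, 8, 3, 6, 1, 5, 2, 7
d = rank(g) − rank(h): 3, -7, -1, 2, 5, 0, 2, -4; Σd² = 108
ρ = 1 − 6Σd² / [n(n²−1)] = 1 − 6×108 / (8×63) = 1 − 648/504 ≈ -0.2857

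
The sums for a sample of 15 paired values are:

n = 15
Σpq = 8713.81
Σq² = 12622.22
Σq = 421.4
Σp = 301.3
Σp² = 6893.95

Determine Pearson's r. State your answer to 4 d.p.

r = (nΣpq − ΣpΣq) / √[(nΣp² − (Σp)²)(nΣq² − (Σq)²)]
Numerator: 15×8713.81 − 301.3×421.4 = 3739.33
Denominator: √[(103409.25 − 90781.69)(189333.3 − 177577.96)] = √[12627.56 × 11755.34] = 12183.6473
r = 3739.33 / 12183.6473 ≈ 0.3069

0.3069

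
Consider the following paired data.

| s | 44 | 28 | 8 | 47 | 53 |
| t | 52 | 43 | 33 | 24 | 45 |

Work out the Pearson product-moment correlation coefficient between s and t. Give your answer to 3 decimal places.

n = 5, Σs = 180, Σt = 197, Σs² = 7802, Σt² = 8243, Σst = 7269
nΣst − ΣsΣt = 36345 − 35460 = 885
nΣs² − (Σs)² = 39010 − 32400 = 6610; nΣt² − (Σt)² = 41215 − 38809 = 2406
r = 885 / √(6610 × 2406) = 885 / 3987.9393 ≈ 0.222

0.222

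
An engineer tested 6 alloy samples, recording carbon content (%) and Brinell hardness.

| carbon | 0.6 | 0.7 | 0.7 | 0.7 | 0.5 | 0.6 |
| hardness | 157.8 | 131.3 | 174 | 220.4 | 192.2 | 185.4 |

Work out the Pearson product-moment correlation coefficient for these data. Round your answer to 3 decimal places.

n = 6, Σx = 3.8, Σy = 1061.1, Σx² = 2.44, Σy² = 192306.69, Σxy = 670.01
nΣxy − ΣxΣy = 4020.06 − 4032.18 = -12.12
nΣx² − (Σx)² = 14.64 − 14.44 = 0.2; nΣy² − (Σy)² = 1153840.14 − 1125933.21 = 27906.93
r = -12.12 / √(0.2 × 27906.93) = -12.12 / 74.7087 ≈ -0.162

-0.162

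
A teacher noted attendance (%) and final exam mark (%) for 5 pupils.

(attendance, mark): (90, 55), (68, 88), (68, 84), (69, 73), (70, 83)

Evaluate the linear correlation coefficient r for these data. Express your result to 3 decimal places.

-0.920

n = 5, Σx = 365, Σy = 383, Σx² = 27009, Σy² = 30043, Σxy = 27493
nΣxy − ΣxΣy = 137465 − 139795 = -2330
nΣx² − (Σx)² = 135045 − 133225 = 1820; nΣy² − (Σy)² = 150215 − 146689 = 3526
r = -2330 / √(1820 × 3526) = -2330 / 2533.2430 ≈ -0.920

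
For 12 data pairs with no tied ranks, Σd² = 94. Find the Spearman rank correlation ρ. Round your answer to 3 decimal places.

ρ = 1 − 6Σd² / [n(n²−1)] = 1 − 6×94 / (12×143)
  = 1 − 564/1716 = 1 − 0.3287 ≈ 0.671

0.671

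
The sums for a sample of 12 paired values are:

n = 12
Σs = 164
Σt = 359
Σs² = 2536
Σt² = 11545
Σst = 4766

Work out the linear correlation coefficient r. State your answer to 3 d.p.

-0.288

r = (nΣst − ΣsΣt) / √[(nΣs² − (Σs)²)(nΣt² − (Σt)²)]
Numerator: 12×4766 − 164×359 = -1684
Denominator: √[(30432 − 26896)(138540 − 128881)] = √[3536 × 9659] = 5844.1615
r = -1684 / 5844.1615 ≈ -0.288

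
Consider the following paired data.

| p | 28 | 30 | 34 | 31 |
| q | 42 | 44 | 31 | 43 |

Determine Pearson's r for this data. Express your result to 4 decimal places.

-0.8147

n = 4, Σp = 123, Σq = 160, Σp² = 3801, Σq² = 6510, Σpq = 4883
nΣpq − ΣpΣq = 19532 − 19680 = -148
nΣp² − (Σp)² = 15204 − 15129 = 75; nΣq² − (Σq)² = 26040 − 25600 = 440
r = -148 / √(75 × 440) = -148 / 181.6590 ≈ -0.8147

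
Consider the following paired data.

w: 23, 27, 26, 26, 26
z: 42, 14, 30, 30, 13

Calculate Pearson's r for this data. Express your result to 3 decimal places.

-0.812

n = 5, Σw = 128, Σz = 129, Σw² = 3286, Σz² = 3929, Σwz = 3242
nΣwz − ΣwΣz = 16210 − 16512 = -302
nΣw² − (Σw)² = 16430 − 16384 = 46; nΣz² − (Σz)² = 19645 − 16641 = 3004
r = -302 / √(46 × 3004) = -302 / 371.7311 ≈ -0.812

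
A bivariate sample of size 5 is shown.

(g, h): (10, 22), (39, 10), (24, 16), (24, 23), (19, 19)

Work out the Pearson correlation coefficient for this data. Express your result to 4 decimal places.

n = 5, Σg = 116, Σh = 90, Σg² = 3134, Σh² = 1730, Σgh = 1907
nΣgh − ΣgΣh = 9535 − 10440 = -905
nΣg² − (Σg)² = 15670 − 13456 = 2214; nΣh² − (Σh)² = 8650 − 8100 = 550
r = -905 / √(2214 × 550) = -905 / 1103.4944 ≈ -0.8201

-0.8201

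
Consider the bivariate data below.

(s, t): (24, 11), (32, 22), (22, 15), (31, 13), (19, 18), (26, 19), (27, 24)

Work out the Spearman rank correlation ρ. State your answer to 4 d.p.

Rank s: 3, 7, 2, 6, 1, 4, 5
Rank t: 1, 6, 3, 2, 4, 5, 7
d = rank(s) − rank(t): 2, 1, -1, 4, -3, -1, -2; Σd² = 36
ρ = 1 − 6Σd² / [n(n²−1)] = 1 − 6×36 / (7×48) = 1 − 216/336 ≈ 0.3571

0.3571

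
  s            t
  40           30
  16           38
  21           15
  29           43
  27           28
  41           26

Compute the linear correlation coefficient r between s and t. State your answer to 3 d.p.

-0.057

n = 6, Σs = 174, Σt = 180, Σs² = 5548, Σt² = 5878, Σst = 5192
nΣst − ΣsΣt = 31152 − 31320 = -168
nΣs² − (Σs)² = 33288 − 30276 = 3012; nΣt² − (Σt)² = 35268 − 32400 = 2868
r = -168 / √(3012 × 2868) = -168 / 2939.1182 ≈ -0.057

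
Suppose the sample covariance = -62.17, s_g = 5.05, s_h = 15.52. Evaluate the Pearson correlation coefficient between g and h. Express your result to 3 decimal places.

r = Cov(g,h) / (s_g · s_h) = -62.17 / (5.05 × 15.52)
  = -62.17 / 78.3760 ≈ -0.793

-0.793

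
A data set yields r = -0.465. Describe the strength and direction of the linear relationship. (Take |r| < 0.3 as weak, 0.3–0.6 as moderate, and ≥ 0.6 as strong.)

moderate negative

r = -0.465 < 0 so the relationship is negative.
|r| = 0.465, which falls in the moderate range.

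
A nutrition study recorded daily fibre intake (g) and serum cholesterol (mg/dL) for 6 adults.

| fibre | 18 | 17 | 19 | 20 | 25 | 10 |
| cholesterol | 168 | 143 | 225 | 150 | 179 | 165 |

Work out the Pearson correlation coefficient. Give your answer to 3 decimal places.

n = 6, Σx = 109, Σy = 1030, Σx² = 2099, Σy² = 181064, Σxy = 18855
nΣxy − ΣxΣy = 113130 − 112270 = 860
nΣx² − (Σx)² = 12594 − 11881 = 713; nΣy² − (Σy)² = 1086384 − 1060900 = 25484
r = 860 / √(713 × 25484) = 860 / 4262.6391 ≈ 0.202

0.202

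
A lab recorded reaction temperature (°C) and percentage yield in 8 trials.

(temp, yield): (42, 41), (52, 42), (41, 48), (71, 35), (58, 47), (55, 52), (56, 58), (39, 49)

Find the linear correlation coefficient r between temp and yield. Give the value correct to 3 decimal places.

-0.274

n = 8, Σx = 414, Σy = 372, Σx² = 22236, Σy² = 17652, Σxy = 19104
nΣxy − ΣxΣy = 152832 − 154008 = -1176
nΣx² − (Σx)² = 177888 − 171396 = 6492; nΣy² − (Σy)² = 141216 − 138384 = 2832
r = -1176 / √(6492 × 2832) = -1176 / 4287.8134 ≈ -0.274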